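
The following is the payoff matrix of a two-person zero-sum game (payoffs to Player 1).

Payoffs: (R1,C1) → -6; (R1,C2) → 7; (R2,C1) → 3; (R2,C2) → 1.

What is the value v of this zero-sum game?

9/5

Row minima: R1 → -6, R2 → 1; maximin = 1.
Column maxima: C1 → 3, C2 → 7; minimax = 3.
1 ≠ 3, so there is no saddle point; optimal play is mixed.
Let Player 1 play R1 with probability p. Expected payoff against C1: (-6)p + 3(1−p) = −9p + 3; against C2: 7p + 1(1−p) = 6p + 1.
Setting these equal: −9p + 3 = 6p + 1 ⇒ −15p = -2 ⇒ p = 2/15, and the value is (-9)·(2/15) + 3 = 9/5.
For Player 2: with q = P(C1), equating R1's and R2's payoffs gives −13q + 7 = 2q + 1 ⇒ q = 2/5.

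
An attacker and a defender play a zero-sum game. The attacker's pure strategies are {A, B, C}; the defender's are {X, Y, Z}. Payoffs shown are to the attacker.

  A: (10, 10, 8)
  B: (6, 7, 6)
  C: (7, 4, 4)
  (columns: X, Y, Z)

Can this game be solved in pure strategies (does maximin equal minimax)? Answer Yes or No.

Row minima: A → 8, B → 6, C → 4; maximin = 8.
Column maxima: X → 10, Y → 10, Z → 8; minimax = 8.
maximin = minimax = 8, so a saddle point exists.

Yes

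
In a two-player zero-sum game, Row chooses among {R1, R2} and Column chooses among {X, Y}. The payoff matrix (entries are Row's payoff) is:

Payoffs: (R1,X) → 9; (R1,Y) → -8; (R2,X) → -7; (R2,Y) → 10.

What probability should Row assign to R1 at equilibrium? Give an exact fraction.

1/2

Row minima: R1 → -8, R2 → -7; maximin = -7.
Column maxima: X → 9, Y → 10; minimax = 9.
-7 ≠ 9, so there is no saddle point; optimal play is mixed.
Let Row play R1 with probability p. Expected payoff against X: 9p + (-7)(1−p) = 16p − 7; against Y: (-8)p + 10(1−p) = −18p + 10.
Setting these equal: 16p − 7 = −18p + 10 ⇒ 34p = 17 ⇒ p = 1/2, and the value is (16)·(1/2) − 7 = 1.
For Column: with q = P(X), equating R1's and R2's payoffs gives 17q − 8 = −17q + 10 ⇒ q = 9/17.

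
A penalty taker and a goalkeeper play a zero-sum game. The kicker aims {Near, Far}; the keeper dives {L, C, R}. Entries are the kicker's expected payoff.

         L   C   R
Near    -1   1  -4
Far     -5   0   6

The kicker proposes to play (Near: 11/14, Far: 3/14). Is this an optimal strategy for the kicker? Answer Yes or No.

Yes

Against L this mix gives (11/14)·(-1) + (3/14)·(-5) = -13/7.
Against C this mix gives (11/14)·1 + (3/14)·0 = 11/14.
Against R this mix gives (11/14)·(-4) + (3/14)·6 = -13/7.
All of the keeper's active replies (L, R) yield -13/7, and no column does worse for the kicker. The mix makes the keeper indifferent and guarantees -13/7, so it is optimal.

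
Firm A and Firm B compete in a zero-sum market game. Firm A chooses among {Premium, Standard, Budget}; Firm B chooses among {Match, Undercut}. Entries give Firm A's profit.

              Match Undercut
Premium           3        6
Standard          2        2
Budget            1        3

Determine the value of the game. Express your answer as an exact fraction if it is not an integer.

Row minima: Premium → 3, Standard → 2, Budget → 1; maximin = 3.
Column maxima: Match → 3, Undercut → 6; minimax = 3.
Since maximin = minimax = 3, there is a saddle point and the value is 3.

3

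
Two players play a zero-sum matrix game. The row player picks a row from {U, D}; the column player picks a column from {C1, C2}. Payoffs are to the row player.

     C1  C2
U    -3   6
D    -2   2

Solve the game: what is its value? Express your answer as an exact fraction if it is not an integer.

-2

Row minima: U → -3, D → -2; maximin = -2.
Column maxima: C1 → -2, C2 → 6; minimax = -2.
Since maximin = minimax = -2, there is a saddle point and the value is -2.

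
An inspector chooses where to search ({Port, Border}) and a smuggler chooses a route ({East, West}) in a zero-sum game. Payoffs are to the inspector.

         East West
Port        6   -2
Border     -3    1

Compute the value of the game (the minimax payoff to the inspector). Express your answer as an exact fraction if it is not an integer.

0

Row minima: Port → -2, Border → -3; maximin = -2.
Column maxima: East → 6, West → 1; minimax = 1.
-2 ≠ 1, so there is no saddle point; optimal play is mixed.
Let the inspector play Port with probability p. Expected payoff against East: 6p + (-3)(1−p) = 9p − 3; against West: (-2)p + 1(1−p) = −3p + 1.
Setting these equal: 9p − 3 = −3p + 1 ⇒ 12p = 4 ⇒ p = 1/3, and the value is (9)·(1/3) − 3 = 0.
For the smuggler: with q = P(East), equating Port's and Border's payoffs gives 8q − 2 = −4q + 1 ⇒ q = 1/4.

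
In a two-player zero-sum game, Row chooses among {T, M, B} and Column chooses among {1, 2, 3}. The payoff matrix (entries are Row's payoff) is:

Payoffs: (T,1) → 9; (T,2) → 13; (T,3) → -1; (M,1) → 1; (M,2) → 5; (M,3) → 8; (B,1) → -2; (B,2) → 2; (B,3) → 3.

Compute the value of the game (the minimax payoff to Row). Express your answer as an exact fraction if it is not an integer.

73/17

Row minima: T → -1, M → 1, B → -2; maximin = 1.
Column maxima: 1 → 9, 2 → 13, 3 → 8; minimax = 8.
1 ≠ 8, so there is no saddle point; optimal play is mixed.
B is strictly dominated by M, so Row never plays it.
2 is strictly dominated by 1 (it gives Row strictly more in every row), so Column never plays it.
On the remaining 2×2 (T, M vs 1, 3):
Let Row play T with probability p. Expected payoff against 1: 9p + 1(1−p) = 8p + 1; against 3: (-1)p + 8(1−p) = −9p + 8.
Setting these equal: 8p + 1 = −9p + 8 ⇒ 17p = 7 ⇒ p = 7/17, and the value is (8)·(7/17) + 1 = 73/17.
For Column: with q = P(1), equating T's and M's payoffs gives 10q − 1 = −7q + 8 ⇒ q = 9/17.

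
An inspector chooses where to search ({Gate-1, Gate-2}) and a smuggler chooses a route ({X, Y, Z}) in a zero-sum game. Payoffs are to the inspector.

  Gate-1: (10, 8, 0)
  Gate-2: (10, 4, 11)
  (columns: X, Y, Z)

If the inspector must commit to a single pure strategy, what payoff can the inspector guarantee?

Row minima: Gate-1 → 0, Gate-2 → 4.
The best of these is 4.

4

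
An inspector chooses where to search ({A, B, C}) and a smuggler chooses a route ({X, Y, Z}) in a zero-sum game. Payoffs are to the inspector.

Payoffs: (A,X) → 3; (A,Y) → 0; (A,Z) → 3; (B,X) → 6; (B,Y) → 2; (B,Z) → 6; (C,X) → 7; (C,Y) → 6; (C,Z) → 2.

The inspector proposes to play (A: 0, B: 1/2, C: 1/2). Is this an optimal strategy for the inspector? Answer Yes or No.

Yes

Against X this mix gives (1/2)·6 + (1/2)·7 = 13/2.
Against Y this mix gives (1/2)·2 + (1/2)·6 = 4.
Against Z this mix gives (1/2)·6 + (1/2)·2 = 4.
All of the smuggler's active replies (Y, Z) yield 4, and no column does worse for the inspector. The mix makes the smuggler indifferent and guarantees 4, so it is optimal.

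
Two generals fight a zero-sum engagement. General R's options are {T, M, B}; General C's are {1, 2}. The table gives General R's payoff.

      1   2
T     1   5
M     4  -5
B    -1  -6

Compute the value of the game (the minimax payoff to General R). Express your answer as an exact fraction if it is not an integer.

25/13

Row minima: T → 1, M → -5, B → -6; maximin = 1.
Column maxima: 1 → 4, 2 → 5; minimax = 4.
1 ≠ 4, so there is no saddle point; optimal play is mixed.
B is strictly dominated by T, so General R never plays it.
On the remaining 2×2 (T, M vs 1, 2):
Let General R play T with probability p. Expected payoff against 1: 1p + 4(1−p) = −3p + 4; against 2: 5p + (-5)(1−p) = 10p − 5.
Setting these equal: −3p + 4 = 10p − 5 ⇒ −13p = -9 ⇒ p = 9/13, and the value is (-3)·(9/13) + 4 = 25/13.
For General C: with q = P(1), equating T's and M's payoffs gives −4q + 5 = 9q − 5 ⇒ q = 10/13.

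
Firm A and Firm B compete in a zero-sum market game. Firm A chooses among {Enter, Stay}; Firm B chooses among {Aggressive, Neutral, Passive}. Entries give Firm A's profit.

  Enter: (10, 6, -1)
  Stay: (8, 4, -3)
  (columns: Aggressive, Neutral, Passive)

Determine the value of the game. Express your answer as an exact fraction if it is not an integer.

Row minima: Enter → -1, Stay → -3; maximin = -1.
Column maxima: Aggressive → 10, Neutral → 6, Passive → -1; minimax = -1.
Since maximin = minimax = -1, there is a saddle point and the value is -1.

-1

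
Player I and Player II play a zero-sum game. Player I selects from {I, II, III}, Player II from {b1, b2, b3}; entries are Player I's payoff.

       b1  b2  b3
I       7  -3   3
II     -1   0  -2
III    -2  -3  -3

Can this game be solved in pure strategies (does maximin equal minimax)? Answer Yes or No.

No

Row minima: I → -3, II → -2, III → -3; maximin = -2.
Column maxima: b1 → 7, b2 → 0, b3 → 3; minimax = 0.
-2 ≠ 0, so no pure-strategy equilibrium exists.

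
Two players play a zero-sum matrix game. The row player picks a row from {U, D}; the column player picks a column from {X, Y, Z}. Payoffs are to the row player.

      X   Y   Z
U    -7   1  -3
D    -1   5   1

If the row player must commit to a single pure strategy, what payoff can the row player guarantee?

-1

Row minima: U → -7, D → -1.
The best of these is -1.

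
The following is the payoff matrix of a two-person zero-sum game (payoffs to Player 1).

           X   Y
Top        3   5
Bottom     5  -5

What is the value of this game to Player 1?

Row minima: Top → 3, Bottom → -5; maximin = 3.
Column maxima: X → 5, Y → 5; minimax = 5.
3 ≠ 5, so there is no saddle point; optimal play is mixed.
Let Player 1 play Top with probability p. Expected payoff against X: 3p + 5(1−p) = −2p + 5; against Y: 5p + (-5)(1−p) = 10p − 5.
Setting these equal: −2p + 5 = 10p − 5 ⇒ −12p = -10 ⇒ p = 5/6, and the value is (-2)·(5/6) + 5 = 10/3.
For Player 2: with q = P(X), equating Top's and Bottom's payoffs gives −2q + 5 = 10q − 5 ⇒ q = 5/6.

10/3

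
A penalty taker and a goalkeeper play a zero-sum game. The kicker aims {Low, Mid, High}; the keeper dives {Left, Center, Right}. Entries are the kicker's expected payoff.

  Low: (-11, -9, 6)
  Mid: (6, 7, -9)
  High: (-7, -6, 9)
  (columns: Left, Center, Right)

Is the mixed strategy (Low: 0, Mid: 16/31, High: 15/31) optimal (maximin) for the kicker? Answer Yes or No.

Against Left this mix gives (16/31)·6 + (15/31)·(-7) = -9/31.
Against Center this mix gives (16/31)·7 + (15/31)·(-6) = 22/31.
Against Right this mix gives (16/31)·(-9) + (15/31)·9 = -9/31.
All of the keeper's active replies (Left, Right) yield -9/31, and no column does worse for the kicker. The mix makes the keeper indifferent and guarantees -9/31, so it is optimal.

Yes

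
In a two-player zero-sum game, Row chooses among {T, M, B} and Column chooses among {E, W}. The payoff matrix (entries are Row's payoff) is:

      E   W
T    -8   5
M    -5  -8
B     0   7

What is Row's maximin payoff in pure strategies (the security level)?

0

Row minima: T → -8, M → -8, B → 0.
The best of these is 0.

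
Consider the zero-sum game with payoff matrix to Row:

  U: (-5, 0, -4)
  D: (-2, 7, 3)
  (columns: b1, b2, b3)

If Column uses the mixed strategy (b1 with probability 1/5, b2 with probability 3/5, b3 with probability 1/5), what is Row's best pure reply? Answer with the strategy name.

D

Expected payoff of U: (1/5)·(-5) + (3/5)·0 + (1/5)·(-4) = -9/5.
Expected payoff of D: (1/5)·(-2) + (3/5)·7 + (1/5)·3 = 22/5.
The largest is 22/5, so Row's best response is D.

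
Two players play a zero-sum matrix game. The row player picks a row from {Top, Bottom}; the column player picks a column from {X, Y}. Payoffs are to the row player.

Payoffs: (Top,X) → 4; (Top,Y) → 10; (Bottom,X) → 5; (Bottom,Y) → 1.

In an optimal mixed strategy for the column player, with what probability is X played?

9/10

Row minima: Top → 4, Bottom → 1; maximin = 4.
Column maxima: X → 5, Y → 10; minimax = 5.
4 ≠ 5, so there is no saddle point; optimal play is mixed.
Let the row player play Top with probability p. Expected payoff against X: 4p + 5(1−p) = −p + 5; against Y: 10p + 1(1−p) = 9p + 1.
Setting these equal: −p + 5 = 9p + 1 ⇒ −10p = -4 ⇒ p = 2/5, and the value is (-1)·(2/5) + 5 = 23/5.
For the column player: with q = P(X), equating Top's and Bottom's payoffs gives −6q + 10 = 4q + 1 ⇒ q = 9/10.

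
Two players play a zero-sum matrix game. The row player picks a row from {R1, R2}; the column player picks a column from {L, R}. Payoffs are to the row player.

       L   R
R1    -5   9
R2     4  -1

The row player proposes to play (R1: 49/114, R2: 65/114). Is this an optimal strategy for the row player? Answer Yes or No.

Against L this mix gives (49/114)·(-5) + (65/114)·4 = 5/38.
Against R this mix gives (49/114)·9 + (65/114)·(-1) = 188/57.
The column player will play L, holding the row player to 5/38. Shifting weight toward the row that does better against L would raise this floor (the equalizing mix achieves 31/19 against both L and R), so the proposed strategy is not optimal.

No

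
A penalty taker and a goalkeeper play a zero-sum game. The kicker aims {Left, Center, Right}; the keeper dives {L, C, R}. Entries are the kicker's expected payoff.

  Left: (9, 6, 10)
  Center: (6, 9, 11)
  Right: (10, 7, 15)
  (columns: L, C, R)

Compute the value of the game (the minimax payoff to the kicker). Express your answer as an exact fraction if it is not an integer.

Row minima: Left → 6, Center → 6, Right → 7; maximin = 7.
Column maxima: L → 10, C → 9, R → 15; minimax = 9.
7 ≠ 9, so there is no saddle point; optimal play is mixed.
Left is strictly dominated by Right, so the kicker never plays it.
R is strictly dominated by L (it gives the kicker strictly more in every row), so the keeper never plays it.
On the remaining 2×2 (Center, Right vs L, C):
Let the kicker play Center with probability p. Expected payoff against L: 6p + 10(1−p) = −4p + 10; against C: 9p + 7(1−p) = 2p + 7.
Setting these equal: −4p + 10 = 2p + 7 ⇒ −6p = -3 ⇒ p = 1/2, and the value is (-4)·(1/2) + 10 = 8.
For the keeper: with q = P(L), equating Center's and Right's payoffs gives −3q + 9 = 3q + 7 ⇒ q = 1/3.

8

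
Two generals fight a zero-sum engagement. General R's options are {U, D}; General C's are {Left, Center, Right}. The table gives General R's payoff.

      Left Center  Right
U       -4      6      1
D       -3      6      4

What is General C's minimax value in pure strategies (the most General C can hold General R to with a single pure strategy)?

-3

Column maxima: Left → -3, Center → 6, Right → 4.
The smallest of these is -3.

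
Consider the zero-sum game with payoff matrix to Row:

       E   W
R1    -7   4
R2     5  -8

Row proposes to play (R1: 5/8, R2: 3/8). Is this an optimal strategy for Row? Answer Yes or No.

No

Against E this mix gives (5/8)·(-7) + (3/8)·5 = -5/2.
Against W this mix gives (5/8)·4 + (3/8)·(-8) = -1/2.
Column will play E, holding Row to -5/2. Shifting weight toward the row that does better against E would raise this floor (the equalizing mix achieves -3/2 against both E and W), so the proposed strategy is not optimal.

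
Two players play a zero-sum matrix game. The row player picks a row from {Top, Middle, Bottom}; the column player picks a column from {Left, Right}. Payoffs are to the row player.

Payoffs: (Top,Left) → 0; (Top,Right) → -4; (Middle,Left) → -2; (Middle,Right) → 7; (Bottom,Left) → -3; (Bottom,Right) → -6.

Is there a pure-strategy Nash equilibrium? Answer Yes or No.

Row minima: Top → -4, Middle → -2, Bottom → -6; maximin = -2.
Column maxima: Left → 0, Right → 7; minimax = 0.
-2 ≠ 0, so no pure-strategy equilibrium exists.

No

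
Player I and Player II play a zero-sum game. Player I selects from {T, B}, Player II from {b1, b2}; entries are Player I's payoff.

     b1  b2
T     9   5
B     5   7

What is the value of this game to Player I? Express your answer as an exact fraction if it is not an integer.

19/3

Row minima: T → 5, B → 5; maximin = 5.
Column maxima: b1 → 9, b2 → 7; minimax = 7.
5 ≠ 7, so there is no saddle point; optimal play is mixed.
Let Player I play T with probability p. Expected payoff against b1: 9p + 5(1−p) = 4p + 5; against b2: 5p + 7(1−p) = −2p + 7.
Setting these equal: 4p + 5 = −2p + 7 ⇒ 6p = 2 ⇒ p = 1/3, and the value is (4)·(1/3) + 5 = 19/3.
For Player II: with q = P(b1), equating T's and B's payoffs gives 4q + 5 = −2q + 7 ⇒ q = 1/3.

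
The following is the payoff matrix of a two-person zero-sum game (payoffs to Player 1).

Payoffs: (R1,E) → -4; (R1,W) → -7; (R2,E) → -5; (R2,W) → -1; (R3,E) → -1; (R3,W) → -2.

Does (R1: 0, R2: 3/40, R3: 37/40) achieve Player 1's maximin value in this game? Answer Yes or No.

Against E this mix gives (3/40)·(-5) + (37/40)·(-1) = -13/10.
Against W this mix gives (3/40)·(-1) + (37/40)·(-2) = -77/40.
Player 2 will play W, holding Player 1 to -77/40. Shifting weight toward the row that does better against W would raise this floor (the equalizing mix achieves -9/5 against both W and E), so the proposed strategy is not optimal.

No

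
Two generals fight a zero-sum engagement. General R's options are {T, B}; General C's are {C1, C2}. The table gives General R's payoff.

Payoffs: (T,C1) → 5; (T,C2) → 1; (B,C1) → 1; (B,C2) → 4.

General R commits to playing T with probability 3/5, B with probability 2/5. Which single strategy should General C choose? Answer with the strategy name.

If General C plays C1, General R's expected payoff is (3/5)·5 + (2/5)·1 = 17/5.
If General C plays C2, General R's expected payoff is (3/5)·1 + (2/5)·4 = 11/5.
General C minimizes General R's payoff; the smallest is 11/5, so the best response is C2.

C2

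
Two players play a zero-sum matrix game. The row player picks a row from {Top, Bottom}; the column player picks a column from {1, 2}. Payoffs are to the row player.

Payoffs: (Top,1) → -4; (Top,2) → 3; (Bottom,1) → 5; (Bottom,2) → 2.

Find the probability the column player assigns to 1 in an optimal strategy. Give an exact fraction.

1/10

Row minima: Top → -4, Bottom → 2; maximin = 2.
Column maxima: 1 → 5, 2 → 3; minimax = 3.
2 ≠ 3, so there is no saddle point; optimal play is mixed.
Let the row player play Top with probability p. Expected payoff against 1: (-4)p + 5(1−p) = −9p + 5; against 2: 3p + 2(1−p) = p + 2.
Setting these equal: −9p + 5 = p + 2 ⇒ −10p = -3 ⇒ p = 3/10, and the value is (-9)·(3/10) + 5 = 23/10.
For the column player: with q = P(1), equating Top's and Bottom's payoffs gives −7q + 3 = 3q + 2 ⇒ q = 1/10.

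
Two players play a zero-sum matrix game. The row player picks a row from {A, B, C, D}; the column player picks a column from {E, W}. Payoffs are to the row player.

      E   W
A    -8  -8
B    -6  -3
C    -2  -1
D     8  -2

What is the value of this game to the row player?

Row minima: A → -8, B → -6, C → -2, D → -2; maximin = -2.
Column maxima: E → 8, W → -1; minimax = -1.
-2 ≠ -1, so there is no saddle point; optimal play is mixed.
A is strictly dominated by B, so the row player never plays it.
B is strictly dominated by C, so the row player never plays it.
On the remaining 2×2 (C, D vs E, W):
Let the row player play C with probability p. Expected payoff against E: (-2)p + 8(1−p) = −10p + 8; against W: (-1)p + (-2)(1−p) = p − 2.
Setting these equal: −10p + 8 = p − 2 ⇒ −11p = -10 ⇒ p = 10/11, and the value is (-10)·(10/11) + 8 = -12/11.
For the column player: with q = P(E), equating C's and D's payoffs gives −q − 1 = 10q − 2 ⇒ q = 1/11.

-12/11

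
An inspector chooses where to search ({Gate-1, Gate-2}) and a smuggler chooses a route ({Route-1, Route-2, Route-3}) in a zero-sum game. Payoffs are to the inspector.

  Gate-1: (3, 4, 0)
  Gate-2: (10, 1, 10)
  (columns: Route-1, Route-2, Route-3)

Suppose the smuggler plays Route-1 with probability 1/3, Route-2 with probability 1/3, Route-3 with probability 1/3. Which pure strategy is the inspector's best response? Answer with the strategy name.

Expected payoff of Gate-1: (1/3)·3 + (1/3)·4 + (1/3)·0 = 7/3.
Expected payoff of Gate-2: (1/3)·10 + (1/3)·1 + (1/3)·10 = 7.
The largest is 7, so the inspector's best response is Gate-2.

Gate-2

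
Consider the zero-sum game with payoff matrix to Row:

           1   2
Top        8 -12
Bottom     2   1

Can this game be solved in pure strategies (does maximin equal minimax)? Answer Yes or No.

Row minima: Top → -12, Bottom → 1; maximin = 1.
Column maxima: 1 → 8, 2 → 1; minimax = 1.
maximin = minimax = 1, so a saddle point exists.

Yes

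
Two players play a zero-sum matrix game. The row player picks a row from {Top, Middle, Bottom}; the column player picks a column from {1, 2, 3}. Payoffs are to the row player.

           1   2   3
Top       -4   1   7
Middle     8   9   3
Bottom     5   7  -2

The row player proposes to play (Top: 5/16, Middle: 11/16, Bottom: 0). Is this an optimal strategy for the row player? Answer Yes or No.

Yes

Against 1 this mix gives (5/16)·(-4) + (11/16)·8 = 17/4.
Against 2 this mix gives (5/16)·1 + (11/16)·9 = 13/2.
Against 3 this mix gives (5/16)·7 + (11/16)·3 = 17/4.
All of the column player's active replies (1, 3) yield 17/4, and no column does worse for the row player. The mix makes the column player indifferent and guarantees 17/4, so it is optimal.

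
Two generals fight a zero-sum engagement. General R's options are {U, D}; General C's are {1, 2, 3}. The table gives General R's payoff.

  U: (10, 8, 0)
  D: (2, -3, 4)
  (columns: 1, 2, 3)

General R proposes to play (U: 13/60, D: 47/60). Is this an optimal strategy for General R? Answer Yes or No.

Against 1 this mix gives (13/60)·10 + (47/60)·2 = 56/15.
Against 2 this mix gives (13/60)·8 + (47/60)·(-3) = -37/60.
Against 3 this mix gives (13/60)·0 + (47/60)·4 = 47/15.
General C will play 2, holding General R to -37/60. Shifting weight toward the row that does better against 2 would raise this floor (the equalizing mix achieves 32/15 against both 2 and 3), so the proposed strategy is not optimal.

No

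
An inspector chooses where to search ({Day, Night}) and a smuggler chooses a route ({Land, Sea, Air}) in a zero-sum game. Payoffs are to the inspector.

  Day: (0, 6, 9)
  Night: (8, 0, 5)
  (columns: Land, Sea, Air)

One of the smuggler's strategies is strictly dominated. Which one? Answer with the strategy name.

Sea holds the inspector's payoff strictly below Air in every row: 6 < 9, 0 < 5.
So Air is strictly dominated for the smuggler.

Air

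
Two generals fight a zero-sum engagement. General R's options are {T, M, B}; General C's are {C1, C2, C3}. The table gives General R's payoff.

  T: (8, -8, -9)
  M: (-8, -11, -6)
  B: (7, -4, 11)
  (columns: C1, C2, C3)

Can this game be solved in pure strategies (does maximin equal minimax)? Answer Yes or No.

Yes

Row minima: T → -9, M → -11, B → -4; maximin = -4.
Column maxima: C1 → 8, C2 → -4, C3 → 11; minimax = -4.
maximin = minimax = -4, so a saddle point exists.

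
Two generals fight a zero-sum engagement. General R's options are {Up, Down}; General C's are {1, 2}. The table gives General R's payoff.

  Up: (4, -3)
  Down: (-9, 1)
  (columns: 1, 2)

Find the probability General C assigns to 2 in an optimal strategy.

13/17

Row minima: Up → -3, Down → -9; maximin = -3.
Column maxima: 1 → 4, 2 → 1; minimax = 1.
-3 ≠ 1, so there is no saddle point; optimal play is mixed.
Let General R play Up with probability p. Expected payoff against 1: 4p + (-9)(1−p) = 13p − 9; against 2: (-3)p + 1(1−p) = −4p + 1.
Setting these equal: 13p − 9 = −4p + 1 ⇒ 17p = 10 ⇒ p = 10/17, and the value is (13)·(10/17) − 9 = -23/17.
For General C: with q = P(1), equating Up's and Down's payoffs gives 7q − 3 = −10q + 1 ⇒ q = 4/17.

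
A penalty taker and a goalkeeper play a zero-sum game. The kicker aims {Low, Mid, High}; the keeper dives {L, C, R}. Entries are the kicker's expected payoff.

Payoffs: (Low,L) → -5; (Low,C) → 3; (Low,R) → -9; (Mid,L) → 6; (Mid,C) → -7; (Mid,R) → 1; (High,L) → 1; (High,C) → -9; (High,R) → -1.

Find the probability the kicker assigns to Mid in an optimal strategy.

Row minima: Low → -9, Mid → -7, High → -9; maximin = -7.
Column maxima: L → 6, C → 3, R → 1; minimax = 1.
-7 ≠ 1, so there is no saddle point; optimal play is mixed.
High is strictly dominated by Mid, so the kicker never plays it.
L is strictly dominated by R (it gives the kicker strictly more in every row), so the keeper never plays it.
On the remaining 2×2 (Low, Mid vs C, R):
Let the kicker play Low with probability p. Expected payoff against C: 3p + (-7)(1−p) = 10p − 7; against R: (-9)p + 1(1−p) = −10p + 1.
Setting these equal: 10p − 7 = −10p + 1 ⇒ 20p = 8 ⇒ p = 2/5, and the value is (10)·(2/5) − 7 = -3.
For the keeper: with q = P(C), equating Low's and Mid's payoffs gives 12q − 9 = −8q + 1 ⇒ q = 1/2.

3/5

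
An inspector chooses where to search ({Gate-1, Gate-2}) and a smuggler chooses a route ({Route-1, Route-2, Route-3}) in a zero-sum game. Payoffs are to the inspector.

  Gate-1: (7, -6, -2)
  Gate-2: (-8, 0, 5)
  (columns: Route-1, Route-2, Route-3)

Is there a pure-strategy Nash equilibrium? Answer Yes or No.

No

Row minima: Gate-1 → -6, Gate-2 → -8; maximin = -6.
Column maxima: Route-1 → 7, Route-2 → 0, Route-3 → 5; minimax = 0.
-6 ≠ 0, so no pure-strategy equilibrium exists.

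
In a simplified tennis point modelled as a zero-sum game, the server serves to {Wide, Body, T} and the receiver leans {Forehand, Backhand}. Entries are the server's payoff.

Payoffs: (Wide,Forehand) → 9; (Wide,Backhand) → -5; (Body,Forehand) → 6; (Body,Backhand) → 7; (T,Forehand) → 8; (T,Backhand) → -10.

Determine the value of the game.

31/5

Row minima: Wide → -5, Body → 6, T → -10; maximin = 6.
Column maxima: Forehand → 9, Backhand → 7; minimax = 7.
6 ≠ 7, so there is no saddle point; optimal play is mixed.
T is strictly dominated by Wide, so the server never plays it.
On the remaining 2×2 (Wide, Body vs Forehand, Backhand):
Let the server play Wide with probability p. Expected payoff against Forehand: 9p + 6(1−p) = 3p + 6; against Backhand: (-5)p + 7(1−p) = −12p + 7.
Setting these equal: 3p + 6 = −12p + 7 ⇒ 15p = 1 ⇒ p = 1/15, and the value is (3)·(1/15) + 6 = 31/5.
For the receiver: with q = P(Forehand), equating Wide's and Body's payoffs gives 14q − 5 = −q + 7 ⇒ q = 4/5.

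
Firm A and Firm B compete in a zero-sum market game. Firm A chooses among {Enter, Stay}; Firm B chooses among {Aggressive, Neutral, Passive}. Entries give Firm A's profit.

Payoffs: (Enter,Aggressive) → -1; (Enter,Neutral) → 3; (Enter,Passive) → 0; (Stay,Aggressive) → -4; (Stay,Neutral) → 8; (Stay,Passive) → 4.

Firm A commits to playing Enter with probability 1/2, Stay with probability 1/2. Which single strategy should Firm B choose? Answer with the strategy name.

If Firm B plays Aggressive, Firm A's expected payoff is (1/2)·(-1) + (1/2)·(-4) = -5/2.
If Firm B plays Neutral, Firm A's expected payoff is (1/2)·3 + (1/2)·8 = 11/2.
If Firm B plays Passive, Firm A's expected payoff is (1/2)·0 + (1/2)·4 = 2.
Firm B minimizes Firm A's payoff; the smallest is -5/2, so the best response is Aggressive.

Aggressive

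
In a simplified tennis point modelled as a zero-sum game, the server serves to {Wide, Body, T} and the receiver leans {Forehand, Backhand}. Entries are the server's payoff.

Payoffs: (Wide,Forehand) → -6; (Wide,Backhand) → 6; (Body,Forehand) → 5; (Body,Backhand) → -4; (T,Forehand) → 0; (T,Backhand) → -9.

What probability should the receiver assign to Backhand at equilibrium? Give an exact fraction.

11/21

Row minima: Wide → -6, Body → -4, T → -9; maximin = -4.
Column maxima: Forehand → 5, Backhand → 6; minimax = 5.
-4 ≠ 5, so there is no saddle point; optimal play is mixed.
T is strictly dominated by Body, so the server never plays it.
On the remaining 2×2 (Wide, Body vs Forehand, Backhand):
Let the server play Wide with probability p. Expected payoff against Forehand: (-6)p + 5(1−p) = −11p + 5; against Backhand: 6p + (-4)(1−p) = 10p − 4.
Setting these equal: −11p + 5 = 10p − 4 ⇒ −21p = -9 ⇒ p = 3/7, and the value is (-11)·(3/7) + 5 = 2/7.
For the receiver: with q = P(Forehand), equating Wide's and Body's payoffs gives −12q + 6 = 9q − 4 ⇒ q = 10/21.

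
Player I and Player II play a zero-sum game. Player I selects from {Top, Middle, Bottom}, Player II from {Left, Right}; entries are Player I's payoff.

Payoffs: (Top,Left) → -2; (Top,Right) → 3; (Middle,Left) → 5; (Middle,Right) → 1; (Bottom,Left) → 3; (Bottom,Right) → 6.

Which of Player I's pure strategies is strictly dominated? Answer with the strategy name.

Bottom gives a strictly higher payoff than Top against every column: 3 > -2, 6 > 3.
So Top is strictly dominated and Player I never plays it.

Top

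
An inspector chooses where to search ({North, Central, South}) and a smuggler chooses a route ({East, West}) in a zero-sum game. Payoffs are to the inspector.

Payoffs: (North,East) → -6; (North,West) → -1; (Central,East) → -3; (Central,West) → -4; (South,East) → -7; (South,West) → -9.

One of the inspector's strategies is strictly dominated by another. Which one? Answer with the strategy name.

South

North gives a strictly higher payoff than South against every column: -6 > -7, -1 > -9.
So South is strictly dominated and the inspector never plays it.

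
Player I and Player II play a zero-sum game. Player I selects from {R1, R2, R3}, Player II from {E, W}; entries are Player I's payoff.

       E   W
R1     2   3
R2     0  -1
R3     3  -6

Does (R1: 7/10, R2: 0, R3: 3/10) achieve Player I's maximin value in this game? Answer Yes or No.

No

Against E this mix gives (7/10)·2 + (3/10)·3 = 23/10.
Against W this mix gives (7/10)·3 + (3/10)·(-6) = 3/10.
Player II will play W, holding Player I to 3/10. Shifting weight toward the row that does better against W would raise this floor (the equalizing mix achieves 21/10 against both W and E), so the proposed strategy is not optimal.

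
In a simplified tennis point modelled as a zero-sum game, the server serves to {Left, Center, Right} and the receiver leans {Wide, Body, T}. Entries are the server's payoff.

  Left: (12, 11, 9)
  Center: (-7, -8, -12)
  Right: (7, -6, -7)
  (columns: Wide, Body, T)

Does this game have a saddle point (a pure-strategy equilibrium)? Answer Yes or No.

Yes

Row minima: Left → 9, Center → -12, Right → -7; maximin = 9.
Column maxima: Wide → 12, Body → 11, T → 9; minimax = 9.
maximin = minimax = 9, so a saddle point exists.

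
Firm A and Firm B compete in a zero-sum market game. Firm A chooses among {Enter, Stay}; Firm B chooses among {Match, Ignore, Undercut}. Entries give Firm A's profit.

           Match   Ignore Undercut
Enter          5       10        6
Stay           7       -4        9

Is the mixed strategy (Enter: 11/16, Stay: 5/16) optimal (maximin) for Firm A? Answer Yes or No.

Against Match this mix gives (11/16)·5 + (5/16)·7 = 45/8.
Against Ignore this mix gives (11/16)·10 + (5/16)·(-4) = 45/8.
Against Undercut this mix gives (11/16)·6 + (5/16)·9 = 111/16.
All of Firm B's active replies (Match, Ignore) yield 45/8, and no column does worse for Firm A. The mix makes Firm B indifferent and guarantees 45/8, so it is optimal.

Yes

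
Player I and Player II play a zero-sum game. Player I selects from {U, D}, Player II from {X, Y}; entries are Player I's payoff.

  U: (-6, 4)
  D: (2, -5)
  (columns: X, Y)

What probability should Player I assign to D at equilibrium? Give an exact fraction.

10/17

Row minima: U → -6, D → -5; maximin = -5.
Column maxima: X → 2, Y → 4; minimax = 2.
-5 ≠ 2, so there is no saddle point; optimal play is mixed.
Let Player I play U with probability p. Expected payoff against X: (-6)p + 2(1−p) = −8p + 2; against Y: 4p + (-5)(1−p) = 9p − 5.
Setting these equal: −8p + 2 = 9p − 5 ⇒ −17p = -7 ⇒ p = 7/17, and the value is (-8)·(7/17) + 2 = -22/17.
For Player II: with q = P(X), equating U's and D's payoffs gives −10q + 4 = 7q − 5 ⇒ q = 9/17.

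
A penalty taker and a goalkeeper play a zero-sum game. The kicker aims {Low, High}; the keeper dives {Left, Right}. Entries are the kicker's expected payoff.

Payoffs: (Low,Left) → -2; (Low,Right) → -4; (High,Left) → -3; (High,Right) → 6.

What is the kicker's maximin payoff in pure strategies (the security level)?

-3

Row minima: Low → -4, High → -3.
The best of these is -3.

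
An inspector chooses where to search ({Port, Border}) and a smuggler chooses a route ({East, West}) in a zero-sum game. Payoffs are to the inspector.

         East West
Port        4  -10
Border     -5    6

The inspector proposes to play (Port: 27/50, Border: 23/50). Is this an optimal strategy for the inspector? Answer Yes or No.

Against East this mix gives (27/50)·4 + (23/50)·(-5) = -7/50.
Against West this mix gives (27/50)·(-10) + (23/50)·6 = -66/25.
The smuggler will play West, holding the inspector to -66/25. Shifting weight toward the row that does better against West would raise this floor (the equalizing mix achieves -26/25 against both West and East), so the proposed strategy is not optimal.

No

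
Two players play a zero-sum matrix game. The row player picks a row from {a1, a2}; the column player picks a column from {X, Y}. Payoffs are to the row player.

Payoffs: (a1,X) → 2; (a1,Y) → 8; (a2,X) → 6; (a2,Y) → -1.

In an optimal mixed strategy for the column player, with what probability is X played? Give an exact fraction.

Row minima: a1 → 2, a2 → -1; maximin = 2.
Column maxima: X → 6, Y → 8; minimax = 6.
2 ≠ 6, so there is no saddle point; optimal play is mixed.
Let the row player play a1 with probability p. Expected payoff against X: 2p + 6(1−p) = −4p + 6; against Y: 8p + (-1)(1−p) = 9p − 1.
Setting these equal: −4p + 6 = 9p − 1 ⇒ −13p = -7 ⇒ p = 7/13, and the value is (-4)·(7/13) + 6 = 50/13.
For the column player: with q = P(X), equating a1's and a2's payoffs gives −6q + 8 = 7q − 1 ⇒ q = 9/13.

9/13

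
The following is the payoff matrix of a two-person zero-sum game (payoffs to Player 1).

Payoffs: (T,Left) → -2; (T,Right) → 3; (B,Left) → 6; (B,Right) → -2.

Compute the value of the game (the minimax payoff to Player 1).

14/13

Row minima: T → -2, B → -2; maximin = -2.
Column maxima: Left → 6, Right → 3; minimax = 3.
-2 ≠ 3, so there is no saddle point; optimal play is mixed.
Let Player 1 play T with probability p. Expected payoff against Left: (-2)p + 6(1−p) = −8p + 6; against Right: 3p + (-2)(1−p) = 5p − 2.
Setting these equal: −8p + 6 = 5p − 2 ⇒ −13p = -8 ⇒ p = 8/13, and the value is (-8)·(8/13) + 6 = 14/13.
For Player 2: with q = P(Left), equating T's and B's payoffs gives −5q + 3 = 8q − 2 ⇒ q = 5/13.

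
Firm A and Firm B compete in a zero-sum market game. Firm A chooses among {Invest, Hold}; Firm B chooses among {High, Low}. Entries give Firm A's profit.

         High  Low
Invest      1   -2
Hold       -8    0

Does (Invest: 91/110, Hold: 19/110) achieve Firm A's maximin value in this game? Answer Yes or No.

No

Against High this mix gives (91/110)·1 + (19/110)·(-8) = -61/110.
Against Low this mix gives (91/110)·(-2) + (19/110)·0 = -91/55.
Firm B will play Low, holding Firm A to -91/55. Shifting weight toward the row that does better against Low would raise this floor (the equalizing mix achieves -16/11 against both Low and High), so the proposed strategy is not optimal.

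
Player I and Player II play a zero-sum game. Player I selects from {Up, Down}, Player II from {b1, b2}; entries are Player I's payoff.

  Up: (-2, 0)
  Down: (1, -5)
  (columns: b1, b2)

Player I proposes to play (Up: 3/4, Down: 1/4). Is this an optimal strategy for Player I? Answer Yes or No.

Yes

Against b1 this mix gives (3/4)·(-2) + (1/4)·1 = -5/4.
Against b2 this mix gives (3/4)·0 + (1/4)·(-5) = -5/4.
All of Player II's active replies (b1, b2) yield -5/4, and no column does worse for Player I. The mix makes Player II indifferent and guarantees -5/4, so it is optimal.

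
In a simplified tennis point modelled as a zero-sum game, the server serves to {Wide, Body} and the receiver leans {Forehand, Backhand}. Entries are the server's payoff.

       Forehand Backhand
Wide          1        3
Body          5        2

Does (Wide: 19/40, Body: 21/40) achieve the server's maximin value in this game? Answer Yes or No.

Against Forehand this mix gives (19/40)·1 + (21/40)·5 = 31/10.
Against Backhand this mix gives (19/40)·3 + (21/40)·2 = 99/40.
The receiver will play Backhand, holding the server to 99/40. Shifting weight toward the row that does better against Backhand would raise this floor (the equalizing mix achieves 13/5 against both Backhand and Forehand), so the proposed strategy is not optimal.

No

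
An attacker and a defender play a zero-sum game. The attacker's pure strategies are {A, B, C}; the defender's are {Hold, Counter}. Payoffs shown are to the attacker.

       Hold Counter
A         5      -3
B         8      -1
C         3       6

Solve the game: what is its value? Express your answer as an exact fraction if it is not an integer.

17/4

Row minima: A → -3, B → -1, C → 3; maximin = 3.
Column maxima: Hold → 8, Counter → 6; minimax = 6.
3 ≠ 6, so there is no saddle point; optimal play is mixed.
A is strictly dominated by B, so the attacker never plays it.
On the remaining 2×2 (B, C vs Hold, Counter):
Let the attacker play B with probability p. Expected payoff against Hold: 8p + 3(1−p) = 5p + 3; against Counter: (-1)p + 6(1−p) = −7p + 6.
Setting these equal: 5p + 3 = −7p + 6 ⇒ 12p = 3 ⇒ p = 1/4, and the value is (5)·(1/4) + 3 = 17/4.
For the defender: with q = P(Hold), equating B's and C's payoffs gives 9q − 1 = −3q + 6 ⇒ q = 7/12.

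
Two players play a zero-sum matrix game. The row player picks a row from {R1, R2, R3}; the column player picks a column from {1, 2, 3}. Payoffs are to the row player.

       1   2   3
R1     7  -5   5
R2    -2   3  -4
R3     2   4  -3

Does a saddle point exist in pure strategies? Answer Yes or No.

Row minima: R1 → -5, R2 → -4, R3 → -3; maximin = -3.
Column maxima: 1 → 7, 2 → 4, 3 → 5; minimax = 4.
-3 ≠ 4, so no pure-strategy equilibrium exists.

No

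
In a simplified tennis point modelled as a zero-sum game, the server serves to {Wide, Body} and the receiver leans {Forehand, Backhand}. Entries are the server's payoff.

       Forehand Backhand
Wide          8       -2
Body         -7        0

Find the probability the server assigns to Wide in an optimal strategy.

7/17

Row minima: Wide → -2, Body → -7; maximin = -2.
Column maxima: Forehand → 8, Backhand → 0; minimax = 0.
-2 ≠ 0, so there is no saddle point; optimal play is mixed.
Let the server play Wide with probability p. Expected payoff against Forehand: 8p + (-7)(1−p) = 15p − 7; against Backhand: (-2)p + 0(1−p) = −2p.
Setting these equal: 15p − 7 = −2p ⇒ 17p = 7 ⇒ p = 7/17, and the value is (15)·(7/17) − 7 = -14/17.
For the receiver: with q = P(Forehand), equating Wide's and Body's payoffs gives 10q − 2 = −7q ⇒ q = 2/17.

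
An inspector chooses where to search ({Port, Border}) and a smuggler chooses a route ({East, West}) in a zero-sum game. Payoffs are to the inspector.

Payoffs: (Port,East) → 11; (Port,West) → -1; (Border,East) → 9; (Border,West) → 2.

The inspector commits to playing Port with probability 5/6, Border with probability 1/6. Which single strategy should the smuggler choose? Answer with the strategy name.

West

If the smuggler plays East, the inspector's expected payoff is (5/6)·11 + (1/6)·9 = 32/3.
If the smuggler plays West, the inspector's expected payoff is (5/6)·(-1) + (1/6)·2 = -1/2.
The smuggler minimizes the inspector's payoff; the smallest is -1/2, so the best response is West.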